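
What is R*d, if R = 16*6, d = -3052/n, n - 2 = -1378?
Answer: 9156/43 ≈ 212.93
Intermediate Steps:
n = -1376 (n = 2 - 1378 = -1376)
d = 763/344 (d = -3052/(-1376) = -3052*(-1/1376) = 763/344 ≈ 2.2180)
R = 96
R*d = 96*(763/344) = 9156/43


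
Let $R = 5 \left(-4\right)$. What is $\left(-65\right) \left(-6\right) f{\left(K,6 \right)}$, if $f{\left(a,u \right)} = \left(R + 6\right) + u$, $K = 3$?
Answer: $-3120$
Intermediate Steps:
$R = -20$
$f{\left(a,u \right)} = -14 + u$ ($f{\left(a,u \right)} = \left(-20 + 6\right) + u = -14 + u$)
$\left(-65\right) \left(-6\right) f{\left(K,6 \right)} = \left(-65\right) \left(-6\right) \left(-14 + 6\right) = 390 \left(-8\right) = -3120$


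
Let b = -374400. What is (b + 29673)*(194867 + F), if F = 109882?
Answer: -105055208523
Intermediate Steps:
(b + 29673)*(194867 + F) = (-374400 + 29673)*(194867 + 109882) = -344727*304749 = -105055208523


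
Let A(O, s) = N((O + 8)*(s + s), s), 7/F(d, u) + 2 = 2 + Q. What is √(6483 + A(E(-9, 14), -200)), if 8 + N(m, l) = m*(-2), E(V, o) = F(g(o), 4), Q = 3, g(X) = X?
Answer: 5*√5307/3 ≈ 121.42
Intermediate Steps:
F(d, u) = 7/3 (F(d, u) = 7/(-2 + (2 + 3)) = 7/(-2 + 5) = 7/3)
E(V, o) = 7/3
N(m, l) = -8 - 2*m (N(m, l) = -8 + m*(-2) = -8 - 2*m)
A(O, s) = -8 - 4*s*(8 + O) (A(O, s) = -8 - 2*(O + 8)*(s + s) = -8 - 2*(8 + O)*2*s = -8 - 4*s*(8 + O))
√(6483 + A(E(-9, 14), -200)) = √(6483 + (-8 - 4*(-200)*(8 + 7/3))) = √(6483 + (-8 - 4*(-200)*31/3)) = √(6483 + (-8 + 24800/3)) = √(6483 + 24776/3) = √(44225/3) = 5*√5307/3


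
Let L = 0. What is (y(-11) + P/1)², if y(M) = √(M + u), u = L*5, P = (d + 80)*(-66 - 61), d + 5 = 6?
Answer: (10287 - I*√11)² ≈ 1.0582e+8 - 6.82e+4*I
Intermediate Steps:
d = 1 (d = -5 + 6 = 1)
P = -10287 (P = (1 + 80)*(-66 - 61) = 81*(-127) = -10287)
u = 0 (u = 0*5 = 0)
y(M) = √M (y(M) = √(M + 0) = √M)
(y(-11) + P/1)² = (√(-11) - 10287/1)² = (I*√11 - 10287*1)² = (I*√11 - 10287)² = (-10287 + I*√11)²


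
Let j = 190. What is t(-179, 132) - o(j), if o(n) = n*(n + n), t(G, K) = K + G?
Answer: -72247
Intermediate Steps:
t(G, K) = G + K
o(n) = 2*n² (o(n) = n*(2*n) = 2*n²)
t(-179, 132) - o(j) = (-179 + 132) - 2*190² = -47 - 2*36100 = -47 - 1*72200 = -47 - 72200 = -72247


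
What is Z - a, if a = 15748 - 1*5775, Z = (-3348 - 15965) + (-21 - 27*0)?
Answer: -29307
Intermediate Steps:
Z = -19334 (Z = -19313 + (-21 + 0) = -19313 - 21 = -19334)
a = 9973 (a = 15748 - 5775 = 9973)
Z - a = -19334 - 1*9973 = -19334 - 9973 = -29307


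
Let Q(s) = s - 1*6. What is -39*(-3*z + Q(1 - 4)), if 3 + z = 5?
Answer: 585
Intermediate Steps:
z = 2 (z = -3 + 5 = 2)
Q(s) = -6 + s (Q(s) = s - 6 = -6 + s)
-39*(-3*z + Q(1 - 4)) = -39*(-3*2 + (-6 + (1 - 4))) = -39*(-6 + (-6 - 3)) = -39*(-6 - 9) = -39*(-15) = 585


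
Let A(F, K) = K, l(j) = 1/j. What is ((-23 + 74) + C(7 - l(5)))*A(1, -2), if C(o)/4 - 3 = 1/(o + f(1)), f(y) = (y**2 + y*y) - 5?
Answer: -2434/19 ≈ -128.11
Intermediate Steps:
l(j) = 1/j
f(y) = -5 + 2*y**2 (f(y) = (y**2 + y**2) - 5 = 2*y**2 - 5 = -5 + 2*y**2)
C(o) = 12 + 4/(-3 + o) (C(o) = 12 + 4/(o + (-5 + 2*1**2)) = 12 + 4/(o + (-5 + 2*1)) = 12 + 4/(o + (-5 + 2)) = 12 + 4/(o - 3) = 12 + 4/(-3 + o))
((-23 + 74) + C(7 - l(5)))*A(1, -2) = ((-23 + 74) + 4*(-8 + 3*(7 - 1/5))/(-3 + (7 - 1/5)))*(-2) = (51 + 4*(-8 + 3*(7 - 1*1/5))/(-3 + (7 - 1*1/5)))*(-2) = (51 + 4*(-8 + 3*(7 - 1/5))/(-3 + (7 - 1/5)))*(-2) = (51 + 4*(-8 + 3*(34/5))/(-3 + 34/5))*(-2) = (51 + 4*(-8 + 102/5)/(19/5))*(-2) = (51 + 4*(5/19)*(62/5))*(-2) = (51 + 248/19)*(-2) = (1217/19)*(-2) = -2434/19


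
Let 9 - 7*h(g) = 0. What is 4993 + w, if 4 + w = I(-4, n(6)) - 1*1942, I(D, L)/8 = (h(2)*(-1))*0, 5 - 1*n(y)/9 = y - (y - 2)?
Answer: 3047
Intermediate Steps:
h(g) = 9/7 (h(g) = 9/7 - ⅐*0 = 9/7 + 0 = 9/7)
n(y) = 27 (n(y) = 45 - 9*(y - (y - 2)) = 45 - 9*(y - (-2 + y)) = 45 - 9*(y + (2 - y)) = 45 - 9*2 = 45 - 18 = 27)
I(D, L) = 0 (I(D, L) = 8*(((9/7)*(-1))*0) = 8*(-9/7*0) = 8*0 = 0)
w = -1946 (w = -4 + (0 - 1*1942) = -4 + (0 - 1942) = -4 - 1942 = -1946)
4993 + w = 4993 - 1946 = 3047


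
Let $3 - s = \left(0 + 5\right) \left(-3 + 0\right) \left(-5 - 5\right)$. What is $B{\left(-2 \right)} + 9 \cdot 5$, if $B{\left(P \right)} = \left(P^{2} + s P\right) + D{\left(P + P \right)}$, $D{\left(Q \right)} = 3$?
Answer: $346$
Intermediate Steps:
$s = -147$ ($s = 3 - \left(0 + 5\right) \left(-3 + 0\right) \left(-5 - 5\right) = 3 - 5 \left(-3\right) \left(-10\right) = 3 - \left(-15\right) \left(-10\right) = 3 - 150 = -147$)
$B{\left(P \right)} = 3 + P^{2} - 147 P$ ($B{\left(P \right)} = \left(P^{2} - 147 P\right) + 3 = 3 + P^{2} - 147 P$)
$B{\left(-2 \right)} + 9 \cdot 5 = \left(3 + \left(-2\right)^{2} - -294\right) + 9 \cdot 5 = \left(3 + 4 + 294\right) + 45 = 301 + 45 = 346$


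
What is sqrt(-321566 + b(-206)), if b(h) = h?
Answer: 2*I*sqrt(80443) ≈ 567.25*I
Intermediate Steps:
sqrt(-321566 + b(-206)) = sqrt(-321566 - 206) = sqrt(-321772) = 2*I*sqrt(80443)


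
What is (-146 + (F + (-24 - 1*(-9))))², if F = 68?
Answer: 8649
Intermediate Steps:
(-146 + (F + (-24 - 1*(-9))))² = (-146 + (68 + (-24 - 1*(-9))))² = (-146 + (68 + (-24 + 9)))² = (-146 + (68 - 15))² = (-146 + 53)² = (-93)² = 8649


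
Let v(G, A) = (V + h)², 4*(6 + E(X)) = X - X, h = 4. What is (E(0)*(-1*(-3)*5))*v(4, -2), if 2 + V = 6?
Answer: -5760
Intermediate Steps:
E(X) = -6 (E(X) = -6 + (X - X)/4 = -6 + (¼)*0 = -6 + 0 = -6)
V = 4 (V = -2 + 6 = 4)
v(G, A) = 64 (v(G, A) = (4 + 4)² = 8² = 64)
(E(0)*(-1*(-3)*5))*v(4, -2) = -6*(-1*(-3))*5*64 = -18*5*64 = -6*15*64 = -90*64 = -5760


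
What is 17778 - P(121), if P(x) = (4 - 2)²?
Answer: 17774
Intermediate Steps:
P(x) = 4 (P(x) = 2² = 4)
17778 - P(121) = 17778 - 1*4 = 17778 - 4 = 17774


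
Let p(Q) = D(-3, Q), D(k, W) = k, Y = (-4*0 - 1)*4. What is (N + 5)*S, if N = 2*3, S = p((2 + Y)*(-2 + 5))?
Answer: -33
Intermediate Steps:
Y = -4 (Y = (0 - 1)*4 = -1*4 = -4)
p(Q) = -3
S = -3
N = 6
(N + 5)*S = (6 + 5)*(-3) = 11*(-3) = -33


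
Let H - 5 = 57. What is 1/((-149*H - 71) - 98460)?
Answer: -1/107769 ≈ -9.2791e-6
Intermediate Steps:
H = 62 (H = 5 + 57 = 62)
1/((-149*H - 71) - 98460) = 1/((-149*62 - 71) - 98460) = 1/((-9238 - 71) - 98460) = 1/(-9309 - 98460) = 1/(-107769) = -1/107769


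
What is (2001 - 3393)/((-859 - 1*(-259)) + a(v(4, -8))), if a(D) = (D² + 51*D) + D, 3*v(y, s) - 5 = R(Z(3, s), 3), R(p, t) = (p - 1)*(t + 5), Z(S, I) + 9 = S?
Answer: 1392/1195 ≈ 1.1649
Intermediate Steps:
Z(S, I) = -9 + S
R(p, t) = (-1 + p)*(5 + t)
v(y, s) = -17 (v(y, s) = 5/3 + (-5 - 1*3 + 5*(-9 + 3) + (-9 + 3)*3)/3 = 5/3 + (-5 - 3 + 5*(-6) - 6*3)/3 = 5/3 + (-5 - 3 - 30 - 18)/3 = 5/3 + (⅓)*(-56) = 5/3 - 56/3 = -17)
a(D) = D² + 52*D
(2001 - 3393)/((-859 - 1*(-259)) + a(v(4, -8))) = (2001 - 3393)/((-859 - 1*(-259)) - 17*(52 - 17)) = -1392/((-859 + 259) - 17*35) = -1392/(-600 - 595) = -1392/(-1195) = -1392*(-1/1195) = 1392/1195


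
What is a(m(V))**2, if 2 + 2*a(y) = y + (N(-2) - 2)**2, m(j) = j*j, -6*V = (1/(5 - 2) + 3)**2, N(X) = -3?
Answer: 371217289/2125764 ≈ 174.63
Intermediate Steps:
V = -50/27 (V = -(1/(5 - 2) + 3)**2/6 = -(1/3 + 3)**2/6 = -(10/3)**2/6 = -1/6*100/9 = -50/27 ≈ -1.8519)
m(j) = j**2
a(y) = 23/2 + y/2 (a(y) = -1 + (y + (-3 - 2)**2)/2 = -1 + (y + (-5)**2)/2 = -1 + (y + 25)/2 = -1 + (25 + y)/2 = -1 + (25/2 + y/2) = 23/2 + y/2)
a(m(V))**2 = (23/2 + (-50/27)**2/2)**2 = (23/2 + (1/2)*(2500/729))**2 = (23/2 + 1250/729)**2 = (19267/1458)**2 = 371217289/2125764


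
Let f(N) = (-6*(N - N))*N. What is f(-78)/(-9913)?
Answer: 0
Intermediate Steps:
f(N) = 0 (f(N) = (-6*0)*N = 0*N = 0)
f(-78)/(-9913) = 0/(-9913) = 0*(-1/9913) = 0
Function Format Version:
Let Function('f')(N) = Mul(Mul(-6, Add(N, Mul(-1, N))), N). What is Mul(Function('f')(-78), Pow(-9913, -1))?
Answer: 0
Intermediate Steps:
Function('f')(N) = 0 (Function('f')(N) = Mul(Mul(-6, 0), N) = Mul(0, N) = 0)
Mul(Function('f')(-78), Pow(-9913, -1)) = Mul(0, Pow(-9913, -1)) = Mul(0, Rational(-1, 9913)) = 0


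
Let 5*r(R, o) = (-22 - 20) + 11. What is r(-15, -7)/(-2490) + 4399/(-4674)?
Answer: -1517296/1616425 ≈ -0.93867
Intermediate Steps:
r(R, o) = -31/5 (r(R, o) = ((-22 - 20) + 11)/5 = (-42 + 11)/5 = (1/5)*(-31) = -31/5)
r(-15, -7)/(-2490) + 4399/(-4674) = -31/5/(-2490) + 4399/(-4674) = -31/5*(-1/2490) + 4399*(-1/4674) = 31/12450 - 4399/4674 = -1517296/1616425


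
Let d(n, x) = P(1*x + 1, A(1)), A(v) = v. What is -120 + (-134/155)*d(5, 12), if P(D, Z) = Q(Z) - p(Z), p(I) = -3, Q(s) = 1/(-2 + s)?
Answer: -18868/155 ≈ -121.73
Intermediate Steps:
P(D, Z) = 3 + 1/(-2 + Z) (P(D, Z) = 1/(-2 + Z) - 1*(-3) = 1/(-2 + Z) + 3 = 3 + 1/(-2 + Z))
d(n, x) = 2 (d(n, x) = (-5 + 3*1)/(-2 + 1) = (-5 + 3)/(-1) = -1*(-2) = 2)
-120 + (-134/155)*d(5, 12) = -120 - 134/155*2 = -120 - 268/155 = -18868/155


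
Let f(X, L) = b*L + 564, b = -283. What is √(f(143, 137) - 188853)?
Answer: 2*I*√56765 ≈ 476.51*I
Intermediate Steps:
f(X, L) = 564 - 283*L (f(X, L) = -283*L + 564 = 564 - 283*L)
√(f(143, 137) - 188853) = √((564 - 283*137) - 188853) = √((564 - 38771) - 188853) = √(-38207 - 188853) = √(-227060) = 2*I*√56765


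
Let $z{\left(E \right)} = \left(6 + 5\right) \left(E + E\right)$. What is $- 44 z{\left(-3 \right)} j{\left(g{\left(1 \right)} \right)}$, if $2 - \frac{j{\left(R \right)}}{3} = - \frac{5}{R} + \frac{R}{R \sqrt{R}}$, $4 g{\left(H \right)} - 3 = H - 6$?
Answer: $-69696 + 8712 i \sqrt{2} \approx -69696.0 + 12321.0 i$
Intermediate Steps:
$g{\left(H \right)} = - \frac{3}{4} + \frac{H}{4}$ ($g{\left(H \right)} = \frac{3}{4} + \frac{H - 6}{4} = \frac{3}{4} + \frac{-6 + H}{4} = \frac{3}{4} + \left(- \frac{3}{2} + \frac{H}{4}\right) = - \frac{3}{4} + \frac{H}{4}$)
$j{\left(R \right)} = 6 - \frac{3}{\sqrt{R}} + \frac{15}{R}$ ($j{\left(R \right)} = 6 - 3 \left(- \frac{5}{R} + \frac{R}{R \sqrt{R}}\right) = 6 - 3 \left(- \frac{5}{R} + \frac{R}{R^{\frac{3}{2}}}\right) = 6 - 3 \left(- \frac{5}{R} + \frac{1}{\sqrt{R}}\right) = 6 - 3 \left(\frac{1}{\sqrt{R}} - \frac{5}{R}\right) = 6 + \left(- \frac{3}{\sqrt{R}} + \frac{15}{R}\right) = 6 - \frac{3}{\sqrt{R}} + \frac{15}{R}$)
$z{\left(E \right)} = 22 E$ ($z{\left(E \right)} = 11 \cdot 2 E = 22 E$)
$- 44 z{\left(-3 \right)} j{\left(g{\left(1 \right)} \right)} = - 44 \cdot 22 \left(-3\right) \left(6 - \frac{3}{\sqrt{- \frac{3}{4} + \frac{1}{4} \cdot 1}} + \frac{15}{- \frac{3}{4} + \frac{1}{4} \cdot 1}\right) = \left(-44\right) \left(-66\right) \left(6 - \frac{3}{\sqrt{- \frac{3}{4} + \frac{1}{4}}} + \frac{15}{- \frac{3}{4} + \frac{1}{4}}\right) = 2904 \left(6 - \frac{3}{\frac{1}{2} i \sqrt{2}} + \frac{15}{- \frac{1}{2}}\right) = 2904 \left(6 - 3 \left(- i \sqrt{2}\right) + 15 \left(-2\right)\right) = 2904 \left(6 + 3 i \sqrt{2} - 30\right) = 2904 \left(-24 + 3 i \sqrt{2}\right) = -69696 + 8712 i \sqrt{2}$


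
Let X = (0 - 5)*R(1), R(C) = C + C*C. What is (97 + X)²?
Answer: 7569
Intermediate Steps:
R(C) = C + C²
X = -10 (X = (0 - 5)*(1*(1 + 1)) = -5*2 = -10)
(97 + X)² = (97 - 10)² = 87² = 7569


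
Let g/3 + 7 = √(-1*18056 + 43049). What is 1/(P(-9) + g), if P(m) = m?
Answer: 10/74679 + √2777/24893 ≈ 0.0022509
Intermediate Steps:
g = -21 + 9*√2777 (g = -21 + 3*√(-1*18056 + 43049) = -21 + 3*√(-18056 + 43049) = -21 + 3*√24993 = -21 + 3*(3*√2777) = -21 + 9*√2777 ≈ 453.28)
1/(P(-9) + g) = 1/(-9 + (-21 + 9*√2777)) = 1/(-30 + 9*√2777)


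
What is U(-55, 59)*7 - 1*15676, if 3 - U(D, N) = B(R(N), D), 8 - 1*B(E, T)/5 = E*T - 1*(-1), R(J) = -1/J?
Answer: -936175/59 ≈ -15867.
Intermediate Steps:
B(E, T) = 35 - 5*E*T (B(E, T) = 40 - 5*(E*T - 1*(-1)) = 40 - 5*(E*T + 1) = 40 - 5*(1 + E*T) = 40 + (-5 - 5*E*T) = 35 - 5*E*T)
U(D, N) = -32 - 5*D/N (U(D, N) = 3 - (35 - 5*(-1/N)*D) = 3 - (35 + 5*D/N) = 3 + (-35 - 5*D/N) = -32 - 5*D/N)
U(-55, 59)*7 - 1*15676 = (-32 - 5*(-55)/59)*7 - 1*15676 = (-32 - 5*(-55)*1/59)*7 - 15676 = (-32 + 275/59)*7 - 15676 = -1613/59*7 - 15676 = -11291/59 - 15676 = -936175/59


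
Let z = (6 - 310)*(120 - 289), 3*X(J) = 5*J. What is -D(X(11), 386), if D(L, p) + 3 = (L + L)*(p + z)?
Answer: -1897937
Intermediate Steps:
X(J) = 5*J/3 (X(J) = (5*J)/3 = 5*J/3)
z = 51376 (z = -304*(-169) = 51376)
D(L, p) = -3 + 2*L*(51376 + p) (D(L, p) = -3 + (L + L)*(p + 51376) = -3 + (2*L)*(51376 + p) = -3 + 2*L*(51376 + p))
-D(X(11), 386) = -(-3 + 102752*((5/3)*11) + 2*((5/3)*11)*386) = -(-3 + 102752*(55/3) + 2*(55/3)*386) = -(-3 + 5651360/3 + 42460/3) = -1*1897937 = -1897937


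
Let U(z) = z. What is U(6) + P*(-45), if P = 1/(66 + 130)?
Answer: 1131/196 ≈ 5.7704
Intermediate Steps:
P = 1/196 ≈ 0.0051020
U(6) + P*(-45) = 6 + (1/196)*(-45) = 6 - 45/196 = 1131/196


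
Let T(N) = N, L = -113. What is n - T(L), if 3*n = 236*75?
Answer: 6013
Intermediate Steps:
n = 5900 (n = (236*75)/3 = (⅓)*17700 = 5900)
n - T(L) = 5900 - 1*(-113) = 5900 + 113 = 6013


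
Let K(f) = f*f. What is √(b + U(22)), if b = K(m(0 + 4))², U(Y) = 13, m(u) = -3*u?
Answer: √20749 ≈ 144.05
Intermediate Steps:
K(f) = f²
b = 20736 (b = ((-3*(0 + 4))²)² = ((-3*4)²)² = ((-12)²)² = 144² = 20736)
√(b + U(22)) = √(20736 + 13) = √20749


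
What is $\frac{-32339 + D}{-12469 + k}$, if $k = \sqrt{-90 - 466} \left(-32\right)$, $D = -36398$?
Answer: $\frac{857081653}{156045305} - \frac{4399168 i \sqrt{139}}{156045305} \approx 5.4925 - 0.33237 i$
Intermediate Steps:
$k = - 64 i \sqrt{139}$ ($k = \sqrt{-556} \left(-32\right) = 2 i \sqrt{139} \left(-32\right) = - 64 i \sqrt{139} \approx - 754.55 i$)
$\frac{-32339 + D}{-12469 + k} = \frac{-32339 - 36398}{-12469 - 64 i \sqrt{139}} = - \frac{68737}{-12469 - 64 i \sqrt{139}}$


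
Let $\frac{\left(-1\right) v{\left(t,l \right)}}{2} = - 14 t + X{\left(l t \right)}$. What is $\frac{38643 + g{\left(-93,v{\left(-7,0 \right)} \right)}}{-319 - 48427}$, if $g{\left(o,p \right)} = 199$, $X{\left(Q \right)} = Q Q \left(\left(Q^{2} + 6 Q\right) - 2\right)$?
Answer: $- \frac{19421}{24373} \approx -0.79682$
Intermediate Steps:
$X{\left(Q \right)} = Q^{2} \left(-2 + Q^{2} + 6 Q\right)$
$v{\left(t,l \right)} = 28 t - 2 l^{2} t^{2} \left(-2 + l^{2} t^{2} + 6 l t\right)$ ($v{\left(t,l \right)} = - 2 \left(- 14 t + \left(l t\right)^{2} \left(-2 + \left(l t\right)^{2} + 6 l t\right)\right) = - 2 \left(- 14 t + l^{2} t^{2} \left(-2 + l^{2} t^{2} + 6 l t\right)\right) = 28 t - 2 l^{2} t^{2} \left(-2 + l^{2} t^{2} + 6 l t\right)$)
$\frac{38643 + g{\left(-93,v{\left(-7,0 \right)} \right)}}{-319 - 48427} = \frac{38643 + 199}{-319 - 48427} = \frac{38842}{-48746} = 38842 \left(- \frac{1}{48746}\right) = - \frac{19421}{24373}$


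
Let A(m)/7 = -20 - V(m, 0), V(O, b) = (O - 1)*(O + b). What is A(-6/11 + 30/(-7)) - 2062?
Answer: -2032122/847 ≈ -2399.2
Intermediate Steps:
V(O, b) = (-1 + O)*(O + b)
A(m) = -140 - 7*m**2 + 7*m (A(m) = 7*(-20 - (m**2 - m - 1*0 + m*0)) = 7*(-20 - (m**2 - m + 0 + 0)) = 7*(-20 - (m**2 - m)) = 7*(-20 + (m - m**2)) = 7*(-20 + m - m**2) = -140 - 7*m**2 + 7*m)
A(-6/11 + 30/(-7)) - 2062 = (-140 - 7*(-6/11 + 30/(-7))**2 + 7*(-6/11 + 30/(-7))) - 2062 = (-140 - 7*(-6*1/11 + 30*(-1/7))**2 + 7*(-6*1/11 + 30*(-1/7))) - 2062 = (-140 - 7*(-6/11 - 30/7)**2 + 7*(-6/11 - 30/7)) - 2062 = (-140 - 7*(-372/77)**2 + 7*(-372/77)) - 2062 = (-140 - 7*138384/5929 - 372/11) - 2062 = (-140 - 138384/847 - 372/11) - 2062 = -285608/847 - 2062 = -2032122/847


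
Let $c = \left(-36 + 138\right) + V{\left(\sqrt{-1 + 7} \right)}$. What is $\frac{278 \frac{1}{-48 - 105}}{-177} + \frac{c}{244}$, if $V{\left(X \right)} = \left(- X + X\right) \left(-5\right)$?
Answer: $\frac{1415047}{3303882} \approx 0.4283$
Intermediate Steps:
$V{\left(X \right)} = 0$ ($V{\left(X \right)} = 0 \left(-5\right) = 0$)
$c = 102$ ($c = \left(-36 + 138\right) + 0 = 102 + 0 = 102$)
$\frac{278 \frac{1}{-48 - 105}}{-177} + \frac{c}{244} = \frac{278 \frac{1}{-48 - 105}}{-177} + \frac{102}{244} = \frac{278}{-48 - 105} \left(- \frac{1}{177}\right) + 102 \cdot \frac{1}{244} = \frac{278}{-153} \left(- \frac{1}{177}\right) + \frac{51}{122} = 278 \left(- \frac{1}{153}\right) \left(- \frac{1}{177}\right) + \frac{51}{122} = \left(- \frac{278}{153}\right) \left(- \frac{1}{177}\right) + \frac{51}{122} = \frac{278}{27081} + \frac{51}{122} = \frac{1415047}{3303882}$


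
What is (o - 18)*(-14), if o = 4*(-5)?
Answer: 532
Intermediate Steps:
o = -20
(o - 18)*(-14) = (-20 - 18)*(-14) = -38*(-14) = 532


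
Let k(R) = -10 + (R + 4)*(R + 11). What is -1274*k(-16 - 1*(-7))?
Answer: 25480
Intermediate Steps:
k(R) = -10 + (4 + R)*(11 + R)
-1274*k(-16 - 1*(-7)) = -1274*(34 + (-16 - 1*(-7))² + 15*(-16 - 1*(-7))) = -1274*(34 + (-16 + 7)² + 15*(-16 + 7)) = -1274*(34 + (-9)² + 15*(-9)) = -1274*(34 + 81 - 135) = -1274*(-20) = 25480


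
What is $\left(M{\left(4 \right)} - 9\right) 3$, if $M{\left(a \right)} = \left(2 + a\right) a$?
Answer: $45$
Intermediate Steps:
$M{\left(a \right)} = a \left(2 + a\right)$
$\left(M{\left(4 \right)} - 9\right) 3 = \left(4 \left(2 + 4\right) - 9\right) 3 = \left(4 \cdot 6 - 9\right) 3 = \left(24 - 9\right) 3 = 15 \cdot 3 = 45$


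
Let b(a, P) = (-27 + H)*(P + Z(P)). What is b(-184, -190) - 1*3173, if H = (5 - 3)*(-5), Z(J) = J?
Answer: 10887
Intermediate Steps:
H = -10 (H = 2*(-5) = -10)
b(a, P) = -74*P (b(a, P) = (-27 - 10)*(P + P) = -74*P)
b(-184, -190) - 1*3173 = -74*(-190) - 1*3173 = 14060 - 3173 = 10887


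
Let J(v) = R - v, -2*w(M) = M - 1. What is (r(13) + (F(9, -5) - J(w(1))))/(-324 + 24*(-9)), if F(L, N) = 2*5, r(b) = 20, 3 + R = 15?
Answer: -1/30 ≈ -0.033333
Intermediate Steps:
R = 12 (R = -3 + 15 = 12)
F(L, N) = 10
w(M) = ½ - M/2 (w(M) = -(M - 1)/2 = -(-1 + M)/2 = ½ - M/2)
J(v) = 12 - v
(r(13) + (F(9, -5) - J(w(1))))/(-324 + 24*(-9)) = (20 + (10 - (12 - (½ - ½*1))))/(-324 + 24*(-9)) = (20 + (10 - (12 - (½ - ½))))/(-324 - 216) = (20 + (10 - (12 - 1*0)))/(-540) = (20 + (10 - (12 + 0)))*(-1/540) = (20 + (10 - 1*12))*(-1/540) = (20 + (10 - 12))*(-1/540) = (20 - 2)*(-1/540) = 18*(-1/540) = -1/30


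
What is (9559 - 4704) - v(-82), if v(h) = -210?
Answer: 5065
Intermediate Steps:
(9559 - 4704) - v(-82) = (9559 - 4704) - 1*(-210) = 4855 + 210 = 5065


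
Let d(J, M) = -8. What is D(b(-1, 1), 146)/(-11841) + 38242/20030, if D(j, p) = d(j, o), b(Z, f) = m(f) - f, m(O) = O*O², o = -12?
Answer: 226491881/118587615 ≈ 1.9099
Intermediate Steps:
m(O) = O³
b(Z, f) = f³ - f
D(j, p) = -8
D(b(-1, 1), 146)/(-11841) + 38242/20030 = -8/(-11841) + 38242/20030 = -8*(-1/11841) + 38242*(1/20030) = 8/11841 + 19121/10015 = 226491881/118587615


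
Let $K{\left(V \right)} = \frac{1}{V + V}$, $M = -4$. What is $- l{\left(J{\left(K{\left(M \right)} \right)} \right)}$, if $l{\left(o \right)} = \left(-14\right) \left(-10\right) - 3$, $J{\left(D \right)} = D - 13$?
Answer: $-137$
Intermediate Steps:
$K{\left(V \right)} = \frac{1}{2 V}$
$J{\left(D \right)} = -13 + D$
$l{\left(o \right)} = 137$ ($l{\left(o \right)} = 140 - 3 = 137$)
$- l{\left(J{\left(K{\left(M \right)} \right)} \right)} = \left(-1\right) 137 = -137$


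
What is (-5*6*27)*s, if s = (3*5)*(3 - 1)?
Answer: -24300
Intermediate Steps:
s = 30 (s = 15*2 = 30)
(-5*6*27)*s = (-5*6*27)*30 = -30*27*30 = -810*30 = -24300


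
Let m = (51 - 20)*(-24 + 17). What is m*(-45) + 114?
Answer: 9879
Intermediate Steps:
m = -217 (m = 31*(-7) = -217)
m*(-45) + 114 = -217*(-45) + 114 = 9765 + 114 = 9879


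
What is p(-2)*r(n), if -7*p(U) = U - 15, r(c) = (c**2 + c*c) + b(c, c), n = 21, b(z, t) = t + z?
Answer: 2244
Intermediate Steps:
r(c) = 2*c + 2*c**2 (r(c) = (c**2 + c*c) + (c + c) = (c**2 + c**2) + 2*c = 2*c**2 + 2*c = 2*c + 2*c**2)
p(U) = 15/7 - U/7 (p(U) = -(U - 15)/7 = -(-15 + U)/7 = 15/7 - U/7)
p(-2)*r(n) = (15/7 - 1/7*(-2))*(2*21*(1 + 21)) = (15/7 + 2/7)*(2*21*22) = (17/7)*924 = 2244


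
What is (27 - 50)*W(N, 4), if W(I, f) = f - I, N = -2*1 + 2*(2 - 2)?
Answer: -138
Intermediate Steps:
N = -2 (N = -2 + 2*0 = -2 + 0 = -2)
(27 - 50)*W(N, 4) = (27 - 50)*(4 - 1*(-2)) = -23*(4 + 2) = -23*6 = -138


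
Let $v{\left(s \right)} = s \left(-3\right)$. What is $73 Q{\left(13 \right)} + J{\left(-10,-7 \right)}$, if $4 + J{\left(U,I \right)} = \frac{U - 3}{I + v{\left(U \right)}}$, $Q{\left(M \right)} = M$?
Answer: $\frac{21722}{23} \approx 944.43$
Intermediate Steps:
$v{\left(s \right)} = - 3 s$
$J{\left(U,I \right)} = -4 + \frac{-3 + U}{I - 3 U}$ ($J{\left(U,I \right)} = -4 + \frac{U - 3}{I - 3 U} = -4 + \frac{-3 + U}{I - 3 U}$)
$73 Q{\left(13 \right)} + J{\left(-10,-7 \right)} = 73 \cdot 13 + \frac{-3 - -28 + 13 \left(-10\right)}{-7 - -30} = 949 + \frac{-3 + 28 - 130}{-7 + 30} = 949 + \frac{1}{23} \left(-105\right) = 949 - \frac{105}{23} = \frac{21722}{23}$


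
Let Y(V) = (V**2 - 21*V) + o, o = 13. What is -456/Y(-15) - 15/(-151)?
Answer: -60561/83503 ≈ -0.72526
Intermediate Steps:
Y(V) = 13 + V**2 - 21*V (Y(V) = (V**2 - 21*V) + 13 = 13 + V**2 - 21*V)
-456/Y(-15) - 15/(-151) = -456/(13 + (-15)**2 - 21*(-15)) - 15/(-151) = -456/(13 + 225 + 315) - 15*(-1/151) = -456/553 + 15/151 = -60561/83503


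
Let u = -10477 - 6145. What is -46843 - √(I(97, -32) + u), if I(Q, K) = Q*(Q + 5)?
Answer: -46843 - 58*I*√2 ≈ -46843.0 - 82.024*I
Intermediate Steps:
I(Q, K) = Q*(5 + Q)
u = -16622
-46843 - √(I(97, -32) + u) = -46843 - √(97*(5 + 97) - 16622) = -46843 - √(97*102 - 16622) = -46843 - √(9894 - 16622) = -46843 - √(-6728) = -46843 - 58*I*√2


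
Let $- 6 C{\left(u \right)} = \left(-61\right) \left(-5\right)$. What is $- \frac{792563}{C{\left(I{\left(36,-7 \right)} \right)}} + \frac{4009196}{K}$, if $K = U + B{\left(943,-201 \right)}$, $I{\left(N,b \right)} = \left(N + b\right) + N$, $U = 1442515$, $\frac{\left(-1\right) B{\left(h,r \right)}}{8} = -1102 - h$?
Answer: $\frac{1387744976906}{88991375} \approx 15594.0$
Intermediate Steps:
$B{\left(h,r \right)} = 8816 + 8 h$ ($B{\left(h,r \right)} = - 8 \left(-1102 - h\right) = 8816 + 8 h$)
$I{\left(N,b \right)} = b + 2 N$
$K = 1458875$ ($K = 1442515 + \left(8816 + 8 \cdot 943\right) = 1442515 + \left(8816 + 7544\right) = 1442515 + 16360 = 1458875$)
$C{\left(u \right)} = - \frac{305}{6}$ ($C{\left(u \right)} = - \frac{\left(-61\right) \left(-5\right)}{6} = \left(- \frac{1}{6}\right) 305 = - \frac{305}{6}$)
$- \frac{792563}{C{\left(I{\left(36,-7 \right)} \right)}} + \frac{4009196}{K} = - \frac{792563}{- \frac{305}{6}} + \frac{4009196}{1458875} = \left(-792563\right) \left(- \frac{6}{305}\right) + 4009196 \cdot \frac{1}{1458875} = \frac{4755378}{305} + \frac{4009196}{1458875} = \frac{1387744976906}{88991375}$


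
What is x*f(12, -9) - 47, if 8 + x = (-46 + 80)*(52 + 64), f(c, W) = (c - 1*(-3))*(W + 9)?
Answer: -47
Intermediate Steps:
f(c, W) = (3 + c)*(9 + W) (f(c, W) = (c + 3)*(9 + W) = (3 + c)*(9 + W))
x = 3936 (x = -8 + (-46 + 80)*(52 + 64) = -8 + 34*116 = -8 + 3944 = 3936)
x*f(12, -9) - 47 = 3936*(27 + 3*(-9) + 9*12 - 9*12) - 47 = 3936*(27 - 27 + 108 - 108) - 47 = 3936*0 - 47 = 0 - 47 = -47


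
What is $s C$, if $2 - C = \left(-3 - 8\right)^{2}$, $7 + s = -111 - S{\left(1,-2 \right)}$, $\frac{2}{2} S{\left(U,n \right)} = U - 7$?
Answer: $13328$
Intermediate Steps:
$S{\left(U,n \right)} = -7 + U$ ($S{\left(U,n \right)} = U - 7 = -7 + U$)
$s = -112$ ($s = -7 - 105 = -112$)
$C = -119$ ($C = 2 - \left(-3 - 8\right)^{2} = 2 - \left(-11\right)^{2} = 2 - 121 = -119$)
$s C = \left(-112\right) \left(-119\right) = 13328$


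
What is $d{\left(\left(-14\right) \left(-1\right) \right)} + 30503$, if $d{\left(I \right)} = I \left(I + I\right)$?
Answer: $30895$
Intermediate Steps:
$d{\left(I \right)} = 2 I^{2}$ ($d{\left(I \right)} = I 2 I = 2 I^{2}$)
$d{\left(\left(-14\right) \left(-1\right) \right)} + 30503 = 2 \left(\left(-14\right) \left(-1\right)\right)^{2} + 30503 = 2 \cdot 14^{2} + 30503 = 2 \cdot 196 + 30503 = 392 + 30503 = 30895$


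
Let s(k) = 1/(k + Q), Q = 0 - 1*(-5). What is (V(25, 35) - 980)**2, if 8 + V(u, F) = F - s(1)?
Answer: 32706961/36 ≈ 9.0853e+5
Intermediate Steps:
Q = 5 (Q = 0 + 5 = 5)
s(k) = 1/(5 + k) (s(k) = 1/(k + 5) = 1/(5 + k))
V(u, F) = -49/6 + F (V(u, F) = -8 + (F - 1/(5 + 1)) = -8 + (F - 1/6) = -8 + (-1/6 + F) = -49/6 + F)
(V(25, 35) - 980)**2 = ((-49/6 + 35) - 980)**2 = (161/6 - 980)**2 = (-5719/6)**2 = 32706961/36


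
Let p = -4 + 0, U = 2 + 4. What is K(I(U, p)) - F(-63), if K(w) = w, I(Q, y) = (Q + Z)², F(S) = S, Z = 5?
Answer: 184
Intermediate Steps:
U = 6
p = -4
I(Q, y) = (5 + Q)² (I(Q, y) = (Q + 5)² = (5 + Q)²)
K(I(U, p)) - F(-63) = (5 + 6)² - 1*(-63) = 11² + 63 = 121 + 63 = 184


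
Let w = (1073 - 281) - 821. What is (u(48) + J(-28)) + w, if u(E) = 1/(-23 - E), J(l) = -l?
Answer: -72/71 ≈ -1.0141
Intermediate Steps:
w = -29 (w = 792 - 821 = -29)
(u(48) + J(-28)) + w = (-1/(23 + 48) - 1*(-28)) - 29 = (-1/71 + 28) - 29 = 1987/71 - 29 = -72/71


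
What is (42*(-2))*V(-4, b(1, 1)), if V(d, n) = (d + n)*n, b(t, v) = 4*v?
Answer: 0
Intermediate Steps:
V(d, n) = n*(d + n)
(42*(-2))*V(-4, b(1, 1)) = (42*(-2))*((4*1)*(-4 + 4*1)) = -336*(-4 + 4) = -336*0 = -84*0 = 0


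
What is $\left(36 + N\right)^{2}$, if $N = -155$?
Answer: $14161$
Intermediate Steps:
$\left(36 + N\right)^{2} = \left(36 - 155\right)^{2} = \left(-119\right)^{2} = 14161$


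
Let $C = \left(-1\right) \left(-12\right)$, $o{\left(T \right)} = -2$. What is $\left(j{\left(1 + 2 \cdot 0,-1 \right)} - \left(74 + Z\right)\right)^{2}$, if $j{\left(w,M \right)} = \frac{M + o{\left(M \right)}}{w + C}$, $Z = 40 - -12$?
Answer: $\frac{2692881}{169} \approx 15934.0$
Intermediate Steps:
$C = 12$
$Z = 52$ ($Z = 40 + 12 = 52$)
$j{\left(w,M \right)} = \frac{-2 + M}{12 + w}$ ($j{\left(w,M \right)} = \frac{M - 2}{w + 12} = \frac{-2 + M}{12 + w}$)
$\left(j{\left(1 + 2 \cdot 0,-1 \right)} - \left(74 + Z\right)\right)^{2} = \left(\frac{-2 - 1}{12 + \left(1 + 2 \cdot 0\right)} - 126\right)^{2} = \left(\frac{1}{12 + \left(1 + 0\right)} \left(-3\right) - 126\right)^{2} = \left(\frac{1}{12 + 1} \left(-3\right) - 126\right)^{2} = \left(\frac{1}{13} \left(-3\right) - 126\right)^{2} = \left(- \frac{3}{13} - 126\right)^{2} = \left(- \frac{1641}{13}\right)^{2} = \frac{2692881}{169}$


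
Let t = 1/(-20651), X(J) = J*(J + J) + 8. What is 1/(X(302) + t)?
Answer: 20651/3767072815 ≈ 5.4820e-6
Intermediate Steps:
X(J) = 8 + 2*J² (X(J) = J*(2*J) + 8 = 2*J² + 8 = 8 + 2*J²)
t = -1/20651 ≈ -4.8424e-5
1/(X(302) + t) = 1/((8 + 2*302²) - 1/20651) = 1/((8 + 2*91204) - 1/20651) = 1/((8 + 182408) - 1/20651) = 1/(182416 - 1/20651) = 1/(3767072815/20651) = 20651/3767072815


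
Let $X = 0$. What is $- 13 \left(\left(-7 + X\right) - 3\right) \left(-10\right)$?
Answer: $-1300$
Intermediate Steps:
$- 13 \left(\left(-7 + X\right) - 3\right) \left(-10\right) = - 13 \left(\left(-7 + 0\right) - 3\right) \left(-10\right) = - 13 \left(-7 - 3\right) \left(-10\right) = \left(-13\right) \left(-10\right) \left(-10\right) = 130 \left(-10\right) = -1300$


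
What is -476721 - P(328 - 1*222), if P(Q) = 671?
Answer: -477392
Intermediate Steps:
-476721 - P(328 - 1*222) = -476721 - 1*671 = -476721 - 671 = -477392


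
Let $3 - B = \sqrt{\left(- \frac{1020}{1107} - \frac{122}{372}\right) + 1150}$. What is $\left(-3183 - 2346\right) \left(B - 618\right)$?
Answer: $3400335 + \frac{1843 \sqrt{66806599414}}{2542} \approx 3.5877 \cdot 10^{6}$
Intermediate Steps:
$B = 3 - \frac{\sqrt{66806599414}}{7626}$ ($B = 3 - \sqrt{\left(- \frac{1020}{1107} - \frac{122}{372}\right) + 1150} = 3 - \sqrt{\left(\left(-1020\right) \frac{1}{1107} - \frac{61}{186}\right) + 1150} = 3 - \sqrt{\left(- \frac{340}{369} - \frac{61}{186}\right) + 1150} = 3 - \sqrt{- \frac{28583}{22878} + 1150} = 3 - \sqrt{\frac{26281117}{22878}} = 3 - \frac{\sqrt{66806599414}}{7626} \approx -30.893$)
$\left(-3183 - 2346\right) \left(B - 618\right) = \left(-3183 - 2346\right) \left(\left(3 - \frac{\sqrt{66806599414}}{7626}\right) - 618\right) = - 5529 \left(-615 - \frac{\sqrt{66806599414}}{7626}\right) = 3400335 + \frac{1843 \sqrt{66806599414}}{2542}$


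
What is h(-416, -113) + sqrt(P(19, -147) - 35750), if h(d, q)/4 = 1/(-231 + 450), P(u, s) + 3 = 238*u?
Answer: 4/219 + I*sqrt(31231) ≈ 0.018265 + 176.72*I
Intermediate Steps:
P(u, s) = -3 + 238*u
h(d, q) = 4/219 (h(d, q) = 4/(-231 + 450) = 4/219)
h(-416, -113) + sqrt(P(19, -147) - 35750) = 4/219 + sqrt((-3 + 238*19) - 35750) = 4/219 + sqrt((-3 + 4522) - 35750) = 4/219 + sqrt(4519 - 35750) = 4/219 + sqrt(-31231) = 4/219 + I*sqrt(31231)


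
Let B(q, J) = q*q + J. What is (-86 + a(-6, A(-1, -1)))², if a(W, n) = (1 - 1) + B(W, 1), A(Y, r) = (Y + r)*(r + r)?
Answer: 2401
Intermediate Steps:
B(q, J) = J + q² (B(q, J) = q² + J = J + q²)
A(Y, r) = 2*r*(Y + r) (A(Y, r) = (Y + r)*(2*r) = 2*r*(Y + r))
a(W, n) = 1 + W² (a(W, n) = (1 - 1) + (1 + W²) = 0 + (1 + W²) = 1 + W²)
(-86 + a(-6, A(-1, -1)))² = (-86 + (1 + (-6)²))² = (-86 + (1 + 36))² = (-86 + 37)² = (-49)² = 2401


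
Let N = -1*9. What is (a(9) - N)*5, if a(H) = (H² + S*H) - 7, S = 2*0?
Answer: 415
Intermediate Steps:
S = 0
N = -9
a(H) = -7 + H² (a(H) = (H² + 0*H) - 7 = (H² + 0) - 7 = H² - 7 = -7 + H²)
(a(9) - N)*5 = ((-7 + 9²) - 1*(-9))*5 = ((-7 + 81) + 9)*5 = (74 + 9)*5 = 83*5 = 415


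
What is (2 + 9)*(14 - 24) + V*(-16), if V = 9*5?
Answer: -830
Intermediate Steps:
V = 45
(2 + 9)*(14 - 24) + V*(-16) = (2 + 9)*(14 - 24) + 45*(-16) = 11*(-10) - 720 = -110 - 720 = -830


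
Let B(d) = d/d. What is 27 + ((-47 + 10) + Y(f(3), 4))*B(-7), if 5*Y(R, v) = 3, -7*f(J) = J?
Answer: -47/5 ≈ -9.4000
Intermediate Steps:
f(J) = -J/7
B(d) = 1
Y(R, v) = ⅗ (Y(R, v) = (⅕)*3 = ⅗)
27 + ((-47 + 10) + Y(f(3), 4))*B(-7) = 27 + ((-47 + 10) + ⅗)*1 = 27 + (-37 + ⅗)*1 = 27 - 182/5*1 = 27 - 182/5 = -47/5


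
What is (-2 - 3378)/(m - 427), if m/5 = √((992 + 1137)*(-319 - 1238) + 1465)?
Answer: 1443260/83017029 + 33800*I*√828347/83017029 ≈ 0.017385 + 0.37056*I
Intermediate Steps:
m = 10*I*√828347 (m = 5*√((992 + 1137)*(-319 - 1238) + 1465) = 5*√(2129*(-1557) + 1465) = 5*√(-3314853 + 1465) = 5*√(-3313388) = 5*(2*I*√828347) = 10*I*√828347 ≈ 9101.4*I)
(-2 - 3378)/(m - 427) = (-2 - 3378)/(10*I*√828347 - 427) = -3380/(-427 + 10*I*√828347)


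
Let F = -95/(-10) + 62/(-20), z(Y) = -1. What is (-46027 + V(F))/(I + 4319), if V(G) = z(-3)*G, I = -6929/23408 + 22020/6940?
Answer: -1869548950192/175523867945 ≈ -10.651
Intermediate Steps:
I = 23367845/8122576 (I = -6929*1/23408 + 22020*(1/6940) = -6929/23408 + 1101/347 = 23367845/8122576 ≈ 2.8769)
F = 32/5 (F = -95*(-⅒) + 62*(-1/20) = 19/2 - 31/10 = 32/5 ≈ 6.4000)
V(G) = -G
(-46027 + V(F))/(I + 4319) = (-46027 - 1*32/5)/(23367845/8122576 + 4319) = (-46027 - 32/5)/(35104773589/8122576) = -230167/5*8122576/35104773589 = -1869548950192/175523867945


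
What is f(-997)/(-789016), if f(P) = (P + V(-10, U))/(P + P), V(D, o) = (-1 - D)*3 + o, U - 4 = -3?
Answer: -969/1573297904 ≈ -6.1590e-7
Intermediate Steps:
U = 1 (U = 4 - 3 = 1)
V(D, o) = -3 + o - 3*D (V(D, o) = (-3 - 3*D) + o = -3 + o - 3*D)
f(P) = (28 + P)/(2*P) (f(P) = (P + (-3 + 1 - 3*(-10)))/(P + P) = (P + (-3 + 1 + 30))/((2*P)) = (P + 28)*(1/(2*P)) = (28 + P)*(1/(2*P)) = (28 + P)/(2*P))
f(-997)/(-789016) = ((1/2)*(28 - 997)/(-997))/(-789016) = ((1/2)*(-1/997)*(-969))*(-1/789016) = (969/1994)*(-1/789016) = -969/1573297904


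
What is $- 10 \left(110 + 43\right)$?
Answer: $-1530$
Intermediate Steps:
$- 10 \left(110 + 43\right) = \left(-10\right) 153 = -1530$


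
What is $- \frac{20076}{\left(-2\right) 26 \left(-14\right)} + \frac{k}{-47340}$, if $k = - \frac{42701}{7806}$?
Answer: $- \frac{132478115227}{4803968520} \approx -27.577$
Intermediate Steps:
$k = - \frac{42701}{7806}$ ($k = \left(-42701\right) \frac{1}{7806} = - \frac{42701}{7806} \approx -5.4703$)
$- \frac{20076}{\left(-2\right) 26 \left(-14\right)} + \frac{k}{-47340} = - \frac{20076}{\left(-2\right) 26 \left(-14\right)} - \frac{42701}{7806 \left(-47340\right)} = - \frac{20076}{\left(-52\right) \left(-14\right)} - - \frac{42701}{369536040} = - \frac{20076}{728} + \frac{42701}{369536040} = \left(-20076\right) \frac{1}{728} + \frac{42701}{369536040} = - \frac{717}{26} + \frac{42701}{369536040} = - \frac{132478115227}{4803968520}$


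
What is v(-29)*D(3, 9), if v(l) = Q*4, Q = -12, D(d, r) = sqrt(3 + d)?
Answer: -48*sqrt(6) ≈ -117.58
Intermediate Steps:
v(l) = -48 (v(l) = -12*4 = -48)
v(-29)*D(3, 9) = -48*sqrt(3 + 3) = -48*sqrt(6)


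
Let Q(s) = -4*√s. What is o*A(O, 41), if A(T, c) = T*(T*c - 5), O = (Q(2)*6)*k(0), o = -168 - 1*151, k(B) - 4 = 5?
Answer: -1220427648 - 344520*√2 ≈ -1.2209e+9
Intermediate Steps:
k(B) = 9 (k(B) = 4 + 5 = 9)
o = -319 (o = -168 - 151 = -319)
O = -216*√2 (O = (-4*√2*6)*9 = -24*√2*9 = -216*√2 ≈ -305.47)
A(T, c) = T*(-5 + T*c)
o*A(O, 41) = -319*(-216*√2)*(-5 - 216*√2*41) = -319*(-216*√2)*(-5 - 8856*√2) = -(-68904)*√2*(-5 - 8856*√2) = 68904*√2*(-5 - 8856*√2)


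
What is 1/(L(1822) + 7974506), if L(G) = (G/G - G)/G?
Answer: 1822/14529548111 ≈ 1.2540e-7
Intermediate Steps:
L(G) = (1 - G)/G
1/(L(1822) + 7974506) = 1/((1 - 1*1822)/1822 + 7974506) = 1/((1 - 1822)/1822 + 7974506) = 1/((1/1822)*(-1821) + 7974506) = 1/(-1821/1822 + 7974506) = 1/(14529548111/1822) = 1822/14529548111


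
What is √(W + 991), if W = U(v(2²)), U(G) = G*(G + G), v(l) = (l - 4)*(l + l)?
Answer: √991 ≈ 31.480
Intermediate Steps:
v(l) = 2*l*(-4 + l) (v(l) = (-4 + l)*(2*l) = 2*l*(-4 + l))
U(G) = 2*G² (U(G) = G*(2*G) = 2*G²)
W = 0 (W = 2*(2*2²*(-4 + 2²))² = 2*(2*4*(-4 + 4))² = 2*(2*4*0)² = 2*0² = 2*0 = 0)
√(W + 991) = √(0 + 991) = √991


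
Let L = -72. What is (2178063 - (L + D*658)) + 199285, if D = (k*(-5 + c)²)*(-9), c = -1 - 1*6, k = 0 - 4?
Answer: -1033652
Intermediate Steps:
k = -4
c = -7 (c = -1 - 6 = -7)
D = 5184 (D = -4*(-5 - 7)²*(-9) = -4*(-12)²*(-9) = -4*144*(-9) = -576*(-9) = 5184)
(2178063 - (L + D*658)) + 199285 = (2178063 - (-72 + 5184*658)) + 199285 = (2178063 - (-72 + 3411072)) + 199285 = (2178063 - 1*3411000) + 199285 = (2178063 - 3411000) + 199285 = -1232937 + 199285 = -1033652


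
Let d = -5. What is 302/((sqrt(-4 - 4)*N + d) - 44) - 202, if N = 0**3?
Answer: -10200/49 ≈ -208.16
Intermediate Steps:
N = 0
302/((sqrt(-4 - 4)*N + d) - 44) - 202 = 302/((sqrt(-4 - 4)*0 - 5) - 44) - 202 = 302/((sqrt(-8)*0 - 5) - 44) - 202 = 302/(((2*I*sqrt(2))*0 - 5) - 44) - 202 = 302/((0 - 5) - 44) - 202 = 302/(-5 - 44) - 202 = 302/(-49) - 202 = -1/49*302 - 202 = -302/49 - 202 = -10200/49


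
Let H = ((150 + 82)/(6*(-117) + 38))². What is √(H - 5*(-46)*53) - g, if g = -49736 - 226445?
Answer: 276181 + 11*√694031/83 ≈ 2.7629e+5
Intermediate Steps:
g = -276181
H = 841/6889 (H = (232/(-702 + 38))² = (232/(-664))² = (232*(-1/664))² = (-29/83)² = 841/6889 ≈ 0.12208)
√(H - 5*(-46)*53) - g = √(841/6889 - 5*(-46)*53) - 1*(-276181) = √(841/6889 + 230*53) + 276181 = √(841/6889 + 12190) + 276181 = √(83977751/6889) + 276181 = 11*√694031/83 + 276181 = 276181 + 11*√694031/83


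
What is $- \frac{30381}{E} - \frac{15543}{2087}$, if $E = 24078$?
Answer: $- \frac{145883167}{16750262} \approx -8.7093$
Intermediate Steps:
$- \frac{30381}{E} - \frac{15543}{2087} = - \frac{30381}{24078} - \frac{15543}{2087} = \left(-30381\right) \frac{1}{24078} - \frac{15543}{2087} = - \frac{10127}{8026} - \frac{15543}{2087} = - \frac{145883167}{16750262}$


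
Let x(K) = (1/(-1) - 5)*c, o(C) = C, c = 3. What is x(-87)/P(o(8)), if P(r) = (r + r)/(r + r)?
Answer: -18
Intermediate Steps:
x(K) = -18 (x(K) = (1/(-1) - 5)*3 = (-1 - 5)*3 = -6*3 = -18)
P(r) = 1 (P(r) = (2*r)/((2*r)) = (2*r)*(1/(2*r)) = 1)
x(-87)/P(o(8)) = -18/1 = -18*1 = -18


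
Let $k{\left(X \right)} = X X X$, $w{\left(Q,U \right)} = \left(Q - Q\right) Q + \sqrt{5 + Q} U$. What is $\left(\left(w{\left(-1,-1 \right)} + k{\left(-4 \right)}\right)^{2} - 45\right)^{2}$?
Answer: $18584721$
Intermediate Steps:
$w{\left(Q,U \right)} = U \sqrt{5 + Q}$ ($w{\left(Q,U \right)} = 0 Q + U \sqrt{5 + Q} = 0 + U \sqrt{5 + Q} = U \sqrt{5 + Q}$)
$k{\left(X \right)} = X^{3}$ ($k{\left(X \right)} = X^{2} X = X^{3}$)
$\left(\left(w{\left(-1,-1 \right)} + k{\left(-4 \right)}\right)^{2} - 45\right)^{2} = \left(\left(- \sqrt{5 - 1} + \left(-4\right)^{3}\right)^{2} - 45\right)^{2} = \left(\left(- \sqrt{4} - 64\right)^{2} - 45\right)^{2} = \left(\left(\left(-1\right) 2 - 64\right)^{2} - 45\right)^{2} = \left(\left(-2 - 64\right)^{2} - 45\right)^{2} = \left(\left(-66\right)^{2} - 45\right)^{2} = \left(4356 - 45\right)^{2} = 4311^{2} = 18584721$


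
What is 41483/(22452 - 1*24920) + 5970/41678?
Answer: -857097257/51430652 ≈ -16.665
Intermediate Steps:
41483/(22452 - 1*24920) + 5970/41678 = 41483/(22452 - 24920) + 5970*(1/41678) = 41483/(-2468) + 2985/20839 = 41483*(-1/2468) + 2985/20839 = -41483/2468 + 2985/20839 = -857097257/51430652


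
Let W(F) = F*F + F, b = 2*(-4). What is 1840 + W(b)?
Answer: 1896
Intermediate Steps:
b = -8
W(F) = F + F**2 (W(F) = F**2 + F = F + F**2)
1840 + W(b) = 1840 - 8*(1 - 8) = 1840 - 8*(-7) = 1840 + 56 = 1896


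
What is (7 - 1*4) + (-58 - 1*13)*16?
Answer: -1133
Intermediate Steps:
(7 - 1*4) + (-58 - 1*13)*16 = (7 - 4) + (-58 - 13)*16 = 3 - 71*16 = 3 - 1136 = -1133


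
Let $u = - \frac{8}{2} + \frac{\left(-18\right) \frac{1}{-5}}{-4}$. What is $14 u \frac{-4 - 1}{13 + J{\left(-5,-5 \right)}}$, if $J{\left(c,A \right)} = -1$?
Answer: $\frac{343}{12} \approx 28.583$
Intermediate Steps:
$u = - \frac{49}{10}$ ($u = \left(-8\right) \frac{1}{2} + \left(-18\right) \left(- \frac{1}{5}\right) \left(- \frac{1}{4}\right) = -4 + \frac{18}{5} \left(- \frac{1}{4}\right) = -4 - \frac{9}{10} = - \frac{49}{10} \approx -4.9$)
$14 u \frac{-4 - 1}{13 + J{\left(-5,-5 \right)}} = 14 \left(- \frac{49}{10}\right) \frac{-4 - 1}{13 - 1} = - \frac{343 \left(- \frac{5}{12}\right)}{5} = - \frac{343 \left(\left(-5\right) \frac{1}{12}\right)}{5} = \left(- \frac{343}{5}\right) \left(- \frac{5}{12}\right) = \frac{343}{12}$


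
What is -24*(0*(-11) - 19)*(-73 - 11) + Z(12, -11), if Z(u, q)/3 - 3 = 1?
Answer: -38292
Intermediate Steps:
Z(u, q) = 12 (Z(u, q) = 9 + 3*1 = 9 + 3 = 12)
-24*(0*(-11) - 19)*(-73 - 11) + Z(12, -11) = -24*(0*(-11) - 19)*(-73 - 11) + 12 = -24*(0 - 19)*(-84) + 12 = -(-456)*(-84) + 12 = -24*1596 + 12 = -38304 + 12 = -38292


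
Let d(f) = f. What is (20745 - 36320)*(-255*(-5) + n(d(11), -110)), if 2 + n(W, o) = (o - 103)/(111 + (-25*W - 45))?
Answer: -4147155250/209 ≈ -1.9843e+7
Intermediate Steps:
n(W, o) = -2 + (-103 + o)/(66 - 25*W) (n(W, o) = -2 + (o - 103)/(111 + (-25*W - 45)) = -2 + (-103 + o)/(111 + (-45 - 25*W)) = -2 + (-103 + o)/(66 - 25*W))
(20745 - 36320)*(-255*(-5) + n(d(11), -110)) = (20745 - 36320)*(-255*(-5) + (235 - 1*(-110) - 50*11)/(-66 + 25*11)) = -15575*(1275 + (235 + 110 - 550)/(-66 + 275)) = -15575*(1275 - 205/209) = -15575*266270/209 = -4147155250/209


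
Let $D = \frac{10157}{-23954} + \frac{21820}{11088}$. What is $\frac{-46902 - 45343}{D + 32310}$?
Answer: $- \frac{437508072540}{153250162939} \approx -2.8549$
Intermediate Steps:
$D = \frac{7322419}{4742892}$ ($D = 10157 \left(- \frac{1}{23954}\right) + 21820 \cdot \frac{1}{11088} = - \frac{1451}{3422} + \frac{5455}{2772} = \frac{7322419}{4742892} \approx 1.5439$)
$\frac{-46902 - 45343}{D + 32310} = \frac{-46902 - 45343}{\frac{7322419}{4742892} + 32310} = - \frac{92245}{\frac{153250162939}{4742892}} = \left(-92245\right) \frac{4742892}{153250162939} = - \frac{437508072540}{153250162939}$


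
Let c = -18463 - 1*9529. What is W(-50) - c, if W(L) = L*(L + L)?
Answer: 32992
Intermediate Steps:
c = -27992 (c = -18463 - 9529 = -27992)
W(L) = 2*L² (W(L) = L*(2*L) = 2*L²)
W(-50) - c = 2*(-50)² - 1*(-27992) = 2*2500 + 27992 = 5000 + 27992 = 32992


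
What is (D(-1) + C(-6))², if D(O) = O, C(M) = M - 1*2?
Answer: 81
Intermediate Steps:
C(M) = -2 + M (C(M) = M - 2 = -2 + M)
(D(-1) + C(-6))² = (-1 + (-2 - 6))² = (-1 - 8)² = (-9)² = 81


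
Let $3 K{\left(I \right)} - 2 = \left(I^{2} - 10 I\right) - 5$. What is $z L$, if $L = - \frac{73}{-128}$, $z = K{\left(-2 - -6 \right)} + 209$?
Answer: $\frac{1825}{16} \approx 114.06$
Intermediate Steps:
$K{\left(I \right)} = -1 - \frac{10 I}{3} + \frac{I^{2}}{3}$ ($K{\left(I \right)} = \frac{2}{3} + \frac{\left(I^{2} - 10 I\right) - 5}{3} = \frac{2}{3} + \frac{-5 + I^{2} - 10 I}{3} = \frac{2}{3} - \left(\frac{5}{3} - \frac{I^{2}}{3} + \frac{10 I}{3}\right) = -1 - \frac{10 I}{3} + \frac{I^{2}}{3}$)
$z = 200$ ($z = \left(-1 - \frac{10 \left(-2 - -6\right)}{3} + \frac{\left(-2 - -6\right)^{2}}{3}\right) + 209 = \left(-1 - \frac{10 \left(-2 + 6\right)}{3} + \frac{\left(-2 + 6\right)^{2}}{3}\right) + 209 = \left(-1 - \frac{40}{3} + \frac{4^{2}}{3}\right) + 209 = \left(-1 - \frac{40}{3} + \frac{1}{3} \cdot 16\right) + 209 = \left(-1 - \frac{40}{3} + \frac{16}{3}\right) + 209 = -9 + 209 = 200$)
$L = \frac{73}{128}$ ($L = \left(-73\right) \left(- \frac{1}{128}\right) = \frac{73}{128} \approx 0.57031$)
$z L = 200 \cdot \frac{73}{128} = \frac{1825}{16}$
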